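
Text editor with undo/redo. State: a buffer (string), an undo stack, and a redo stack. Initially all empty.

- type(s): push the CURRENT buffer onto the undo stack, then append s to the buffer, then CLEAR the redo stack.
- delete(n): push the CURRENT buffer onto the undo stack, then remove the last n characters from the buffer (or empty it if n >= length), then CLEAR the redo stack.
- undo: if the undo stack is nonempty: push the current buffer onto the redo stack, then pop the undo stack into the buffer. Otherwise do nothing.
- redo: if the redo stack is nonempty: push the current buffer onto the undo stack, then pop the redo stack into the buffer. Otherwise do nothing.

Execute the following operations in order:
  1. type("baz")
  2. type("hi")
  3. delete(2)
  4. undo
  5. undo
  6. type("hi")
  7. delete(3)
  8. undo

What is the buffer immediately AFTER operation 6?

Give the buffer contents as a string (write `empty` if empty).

After op 1 (type): buf='baz' undo_depth=1 redo_depth=0
After op 2 (type): buf='bazhi' undo_depth=2 redo_depth=0
After op 3 (delete): buf='baz' undo_depth=3 redo_depth=0
After op 4 (undo): buf='bazhi' undo_depth=2 redo_depth=1
After op 5 (undo): buf='baz' undo_depth=1 redo_depth=2
After op 6 (type): buf='bazhi' undo_depth=2 redo_depth=0

Answer: bazhi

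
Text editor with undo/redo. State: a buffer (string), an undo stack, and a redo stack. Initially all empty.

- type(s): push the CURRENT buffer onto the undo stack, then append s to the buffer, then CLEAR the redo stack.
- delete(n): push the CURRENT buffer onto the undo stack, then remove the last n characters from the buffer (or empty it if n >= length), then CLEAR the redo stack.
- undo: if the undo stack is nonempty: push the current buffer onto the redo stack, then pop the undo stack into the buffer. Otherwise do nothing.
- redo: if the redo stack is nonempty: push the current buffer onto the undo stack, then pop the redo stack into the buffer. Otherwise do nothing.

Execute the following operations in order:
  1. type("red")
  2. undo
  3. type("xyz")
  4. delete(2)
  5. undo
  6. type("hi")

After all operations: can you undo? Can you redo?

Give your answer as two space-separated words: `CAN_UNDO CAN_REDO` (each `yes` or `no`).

Answer: yes no

Derivation:
After op 1 (type): buf='red' undo_depth=1 redo_depth=0
After op 2 (undo): buf='(empty)' undo_depth=0 redo_depth=1
After op 3 (type): buf='xyz' undo_depth=1 redo_depth=0
After op 4 (delete): buf='x' undo_depth=2 redo_depth=0
After op 5 (undo): buf='xyz' undo_depth=1 redo_depth=1
After op 6 (type): buf='xyzhi' undo_depth=2 redo_depth=0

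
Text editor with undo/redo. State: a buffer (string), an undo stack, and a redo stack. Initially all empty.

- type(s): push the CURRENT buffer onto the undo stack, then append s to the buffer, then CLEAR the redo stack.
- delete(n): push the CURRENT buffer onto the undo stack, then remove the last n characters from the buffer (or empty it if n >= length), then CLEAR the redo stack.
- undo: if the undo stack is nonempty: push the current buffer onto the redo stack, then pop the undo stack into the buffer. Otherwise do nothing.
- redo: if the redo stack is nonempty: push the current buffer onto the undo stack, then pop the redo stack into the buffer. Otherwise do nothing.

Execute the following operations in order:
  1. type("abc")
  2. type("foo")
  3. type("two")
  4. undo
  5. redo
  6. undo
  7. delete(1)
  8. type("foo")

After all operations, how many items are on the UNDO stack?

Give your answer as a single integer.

After op 1 (type): buf='abc' undo_depth=1 redo_depth=0
After op 2 (type): buf='abcfoo' undo_depth=2 redo_depth=0
After op 3 (type): buf='abcfootwo' undo_depth=3 redo_depth=0
After op 4 (undo): buf='abcfoo' undo_depth=2 redo_depth=1
After op 5 (redo): buf='abcfootwo' undo_depth=3 redo_depth=0
After op 6 (undo): buf='abcfoo' undo_depth=2 redo_depth=1
After op 7 (delete): buf='abcfo' undo_depth=3 redo_depth=0
After op 8 (type): buf='abcfofoo' undo_depth=4 redo_depth=0

Answer: 4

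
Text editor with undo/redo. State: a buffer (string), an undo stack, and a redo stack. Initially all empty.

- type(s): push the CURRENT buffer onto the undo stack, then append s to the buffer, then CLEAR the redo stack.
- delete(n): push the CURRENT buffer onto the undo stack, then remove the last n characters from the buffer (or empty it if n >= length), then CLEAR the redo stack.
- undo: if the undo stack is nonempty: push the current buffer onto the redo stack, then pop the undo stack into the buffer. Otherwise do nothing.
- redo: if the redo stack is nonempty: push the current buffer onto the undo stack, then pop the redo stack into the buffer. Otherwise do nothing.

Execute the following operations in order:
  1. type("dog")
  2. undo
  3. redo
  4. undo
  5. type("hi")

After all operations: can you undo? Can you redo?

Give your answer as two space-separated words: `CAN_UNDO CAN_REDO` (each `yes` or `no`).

Answer: yes no

Derivation:
After op 1 (type): buf='dog' undo_depth=1 redo_depth=0
After op 2 (undo): buf='(empty)' undo_depth=0 redo_depth=1
After op 3 (redo): buf='dog' undo_depth=1 redo_depth=0
After op 4 (undo): buf='(empty)' undo_depth=0 redo_depth=1
After op 5 (type): buf='hi' undo_depth=1 redo_depth=0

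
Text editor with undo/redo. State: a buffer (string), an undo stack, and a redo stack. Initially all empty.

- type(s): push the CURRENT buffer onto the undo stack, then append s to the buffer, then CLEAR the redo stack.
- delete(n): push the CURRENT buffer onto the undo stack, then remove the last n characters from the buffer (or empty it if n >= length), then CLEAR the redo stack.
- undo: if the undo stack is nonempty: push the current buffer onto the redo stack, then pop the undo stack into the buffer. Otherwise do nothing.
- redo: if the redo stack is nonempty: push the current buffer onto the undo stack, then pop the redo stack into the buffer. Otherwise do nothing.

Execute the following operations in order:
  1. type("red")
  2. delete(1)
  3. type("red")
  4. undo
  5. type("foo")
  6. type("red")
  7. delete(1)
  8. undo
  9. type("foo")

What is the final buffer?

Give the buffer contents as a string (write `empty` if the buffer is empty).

Answer: refooredfoo

Derivation:
After op 1 (type): buf='red' undo_depth=1 redo_depth=0
After op 2 (delete): buf='re' undo_depth=2 redo_depth=0
After op 3 (type): buf='rered' undo_depth=3 redo_depth=0
After op 4 (undo): buf='re' undo_depth=2 redo_depth=1
After op 5 (type): buf='refoo' undo_depth=3 redo_depth=0
After op 6 (type): buf='refoored' undo_depth=4 redo_depth=0
After op 7 (delete): buf='refoore' undo_depth=5 redo_depth=0
After op 8 (undo): buf='refoored' undo_depth=4 redo_depth=1
After op 9 (type): buf='refooredfoo' undo_depth=5 redo_depth=0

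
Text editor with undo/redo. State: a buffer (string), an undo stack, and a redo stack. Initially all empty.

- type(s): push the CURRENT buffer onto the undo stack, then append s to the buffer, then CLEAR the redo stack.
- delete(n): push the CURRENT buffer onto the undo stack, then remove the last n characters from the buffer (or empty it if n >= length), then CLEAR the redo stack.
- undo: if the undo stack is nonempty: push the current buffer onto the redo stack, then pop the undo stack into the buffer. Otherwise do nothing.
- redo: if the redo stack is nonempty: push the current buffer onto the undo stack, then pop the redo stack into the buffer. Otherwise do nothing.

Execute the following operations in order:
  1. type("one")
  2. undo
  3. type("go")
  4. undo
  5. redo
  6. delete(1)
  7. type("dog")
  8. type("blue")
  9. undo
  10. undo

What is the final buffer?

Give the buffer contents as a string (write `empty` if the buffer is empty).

Answer: g

Derivation:
After op 1 (type): buf='one' undo_depth=1 redo_depth=0
After op 2 (undo): buf='(empty)' undo_depth=0 redo_depth=1
After op 3 (type): buf='go' undo_depth=1 redo_depth=0
After op 4 (undo): buf='(empty)' undo_depth=0 redo_depth=1
After op 5 (redo): buf='go' undo_depth=1 redo_depth=0
After op 6 (delete): buf='g' undo_depth=2 redo_depth=0
After op 7 (type): buf='gdog' undo_depth=3 redo_depth=0
After op 8 (type): buf='gdogblue' undo_depth=4 redo_depth=0
After op 9 (undo): buf='gdog' undo_depth=3 redo_depth=1
After op 10 (undo): buf='g' undo_depth=2 redo_depth=2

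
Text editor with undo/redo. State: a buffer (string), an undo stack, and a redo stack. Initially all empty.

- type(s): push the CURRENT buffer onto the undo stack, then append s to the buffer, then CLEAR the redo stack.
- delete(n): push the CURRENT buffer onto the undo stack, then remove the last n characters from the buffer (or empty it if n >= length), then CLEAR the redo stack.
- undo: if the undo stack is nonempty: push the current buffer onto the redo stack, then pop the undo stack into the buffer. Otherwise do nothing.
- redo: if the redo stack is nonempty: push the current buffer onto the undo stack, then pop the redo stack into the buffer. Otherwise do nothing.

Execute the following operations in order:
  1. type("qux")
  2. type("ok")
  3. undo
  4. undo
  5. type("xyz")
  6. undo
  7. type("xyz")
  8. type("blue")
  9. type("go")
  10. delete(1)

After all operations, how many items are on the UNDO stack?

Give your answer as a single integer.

After op 1 (type): buf='qux' undo_depth=1 redo_depth=0
After op 2 (type): buf='quxok' undo_depth=2 redo_depth=0
After op 3 (undo): buf='qux' undo_depth=1 redo_depth=1
After op 4 (undo): buf='(empty)' undo_depth=0 redo_depth=2
After op 5 (type): buf='xyz' undo_depth=1 redo_depth=0
After op 6 (undo): buf='(empty)' undo_depth=0 redo_depth=1
After op 7 (type): buf='xyz' undo_depth=1 redo_depth=0
After op 8 (type): buf='xyzblue' undo_depth=2 redo_depth=0
After op 9 (type): buf='xyzbluego' undo_depth=3 redo_depth=0
After op 10 (delete): buf='xyzblueg' undo_depth=4 redo_depth=0

Answer: 4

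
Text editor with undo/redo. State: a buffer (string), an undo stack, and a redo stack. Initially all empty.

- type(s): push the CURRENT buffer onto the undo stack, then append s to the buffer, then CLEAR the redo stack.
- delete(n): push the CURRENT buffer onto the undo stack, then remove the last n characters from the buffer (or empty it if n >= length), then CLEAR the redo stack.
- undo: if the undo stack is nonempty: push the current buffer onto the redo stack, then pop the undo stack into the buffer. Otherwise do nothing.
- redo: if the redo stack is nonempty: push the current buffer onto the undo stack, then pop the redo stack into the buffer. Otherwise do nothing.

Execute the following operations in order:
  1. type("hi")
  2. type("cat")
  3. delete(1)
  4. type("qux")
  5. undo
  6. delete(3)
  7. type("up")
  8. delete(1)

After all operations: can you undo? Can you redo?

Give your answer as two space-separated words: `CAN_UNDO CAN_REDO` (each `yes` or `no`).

After op 1 (type): buf='hi' undo_depth=1 redo_depth=0
After op 2 (type): buf='hicat' undo_depth=2 redo_depth=0
After op 3 (delete): buf='hica' undo_depth=3 redo_depth=0
After op 4 (type): buf='hicaqux' undo_depth=4 redo_depth=0
After op 5 (undo): buf='hica' undo_depth=3 redo_depth=1
After op 6 (delete): buf='h' undo_depth=4 redo_depth=0
After op 7 (type): buf='hup' undo_depth=5 redo_depth=0
After op 8 (delete): buf='hu' undo_depth=6 redo_depth=0

Answer: yes no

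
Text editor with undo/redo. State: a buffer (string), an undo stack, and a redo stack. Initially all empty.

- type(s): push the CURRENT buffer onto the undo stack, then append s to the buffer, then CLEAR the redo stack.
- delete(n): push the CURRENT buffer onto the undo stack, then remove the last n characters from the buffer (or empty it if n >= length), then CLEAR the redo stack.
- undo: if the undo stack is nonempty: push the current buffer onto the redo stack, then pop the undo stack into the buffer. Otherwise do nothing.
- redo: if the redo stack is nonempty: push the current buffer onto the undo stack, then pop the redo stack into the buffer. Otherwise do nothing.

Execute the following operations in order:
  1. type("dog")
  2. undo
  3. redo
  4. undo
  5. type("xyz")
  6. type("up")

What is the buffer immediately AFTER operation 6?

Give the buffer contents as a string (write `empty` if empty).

Answer: xyzup

Derivation:
After op 1 (type): buf='dog' undo_depth=1 redo_depth=0
After op 2 (undo): buf='(empty)' undo_depth=0 redo_depth=1
After op 3 (redo): buf='dog' undo_depth=1 redo_depth=0
After op 4 (undo): buf='(empty)' undo_depth=0 redo_depth=1
After op 5 (type): buf='xyz' undo_depth=1 redo_depth=0
After op 6 (type): buf='xyzup' undo_depth=2 redo_depth=0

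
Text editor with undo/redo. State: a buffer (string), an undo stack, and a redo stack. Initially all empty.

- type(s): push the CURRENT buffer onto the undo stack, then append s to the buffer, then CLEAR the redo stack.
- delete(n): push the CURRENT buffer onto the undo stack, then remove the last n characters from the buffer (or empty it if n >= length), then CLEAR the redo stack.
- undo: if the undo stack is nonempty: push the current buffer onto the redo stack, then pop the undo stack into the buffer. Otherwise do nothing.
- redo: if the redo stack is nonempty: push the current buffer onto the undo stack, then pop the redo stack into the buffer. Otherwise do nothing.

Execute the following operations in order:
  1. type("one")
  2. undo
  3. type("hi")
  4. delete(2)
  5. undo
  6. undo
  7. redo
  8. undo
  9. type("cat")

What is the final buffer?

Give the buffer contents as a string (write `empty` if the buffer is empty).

After op 1 (type): buf='one' undo_depth=1 redo_depth=0
After op 2 (undo): buf='(empty)' undo_depth=0 redo_depth=1
After op 3 (type): buf='hi' undo_depth=1 redo_depth=0
After op 4 (delete): buf='(empty)' undo_depth=2 redo_depth=0
After op 5 (undo): buf='hi' undo_depth=1 redo_depth=1
After op 6 (undo): buf='(empty)' undo_depth=0 redo_depth=2
After op 7 (redo): buf='hi' undo_depth=1 redo_depth=1
After op 8 (undo): buf='(empty)' undo_depth=0 redo_depth=2
After op 9 (type): buf='cat' undo_depth=1 redo_depth=0

Answer: cat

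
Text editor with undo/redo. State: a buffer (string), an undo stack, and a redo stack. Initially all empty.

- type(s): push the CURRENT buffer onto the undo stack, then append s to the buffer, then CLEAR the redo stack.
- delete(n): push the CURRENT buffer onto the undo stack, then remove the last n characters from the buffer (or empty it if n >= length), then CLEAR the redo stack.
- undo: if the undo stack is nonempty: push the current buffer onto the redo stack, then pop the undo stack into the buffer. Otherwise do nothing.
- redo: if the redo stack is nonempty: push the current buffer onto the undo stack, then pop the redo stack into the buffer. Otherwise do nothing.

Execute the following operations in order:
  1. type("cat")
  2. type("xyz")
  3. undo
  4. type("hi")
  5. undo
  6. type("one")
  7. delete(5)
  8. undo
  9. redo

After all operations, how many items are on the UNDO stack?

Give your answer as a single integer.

Answer: 3

Derivation:
After op 1 (type): buf='cat' undo_depth=1 redo_depth=0
After op 2 (type): buf='catxyz' undo_depth=2 redo_depth=0
After op 3 (undo): buf='cat' undo_depth=1 redo_depth=1
After op 4 (type): buf='cathi' undo_depth=2 redo_depth=0
After op 5 (undo): buf='cat' undo_depth=1 redo_depth=1
After op 6 (type): buf='catone' undo_depth=2 redo_depth=0
After op 7 (delete): buf='c' undo_depth=3 redo_depth=0
After op 8 (undo): buf='catone' undo_depth=2 redo_depth=1
After op 9 (redo): buf='c' undo_depth=3 redo_depth=0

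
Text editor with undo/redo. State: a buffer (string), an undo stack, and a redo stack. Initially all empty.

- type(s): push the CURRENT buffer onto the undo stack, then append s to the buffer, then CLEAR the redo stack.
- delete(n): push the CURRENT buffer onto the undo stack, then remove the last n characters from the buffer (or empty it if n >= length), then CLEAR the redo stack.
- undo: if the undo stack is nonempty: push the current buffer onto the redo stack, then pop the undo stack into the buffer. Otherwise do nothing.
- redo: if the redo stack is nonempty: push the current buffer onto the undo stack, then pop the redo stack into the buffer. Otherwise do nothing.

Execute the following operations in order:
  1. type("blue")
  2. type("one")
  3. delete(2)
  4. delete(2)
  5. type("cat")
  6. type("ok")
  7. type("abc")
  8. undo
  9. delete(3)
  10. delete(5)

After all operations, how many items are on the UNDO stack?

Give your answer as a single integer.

After op 1 (type): buf='blue' undo_depth=1 redo_depth=0
After op 2 (type): buf='blueone' undo_depth=2 redo_depth=0
After op 3 (delete): buf='blueo' undo_depth=3 redo_depth=0
After op 4 (delete): buf='blu' undo_depth=4 redo_depth=0
After op 5 (type): buf='blucat' undo_depth=5 redo_depth=0
After op 6 (type): buf='blucatok' undo_depth=6 redo_depth=0
After op 7 (type): buf='blucatokabc' undo_depth=7 redo_depth=0
After op 8 (undo): buf='blucatok' undo_depth=6 redo_depth=1
After op 9 (delete): buf='bluca' undo_depth=7 redo_depth=0
After op 10 (delete): buf='(empty)' undo_depth=8 redo_depth=0

Answer: 8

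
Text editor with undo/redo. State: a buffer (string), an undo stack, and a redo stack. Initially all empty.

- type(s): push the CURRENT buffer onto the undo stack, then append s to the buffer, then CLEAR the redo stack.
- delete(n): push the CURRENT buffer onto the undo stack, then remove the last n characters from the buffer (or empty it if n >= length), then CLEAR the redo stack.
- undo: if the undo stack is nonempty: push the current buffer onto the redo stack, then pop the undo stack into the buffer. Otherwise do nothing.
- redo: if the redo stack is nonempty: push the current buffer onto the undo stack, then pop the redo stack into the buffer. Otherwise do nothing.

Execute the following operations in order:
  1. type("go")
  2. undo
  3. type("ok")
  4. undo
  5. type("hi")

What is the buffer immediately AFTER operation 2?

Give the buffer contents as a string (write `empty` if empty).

After op 1 (type): buf='go' undo_depth=1 redo_depth=0
After op 2 (undo): buf='(empty)' undo_depth=0 redo_depth=1

Answer: empty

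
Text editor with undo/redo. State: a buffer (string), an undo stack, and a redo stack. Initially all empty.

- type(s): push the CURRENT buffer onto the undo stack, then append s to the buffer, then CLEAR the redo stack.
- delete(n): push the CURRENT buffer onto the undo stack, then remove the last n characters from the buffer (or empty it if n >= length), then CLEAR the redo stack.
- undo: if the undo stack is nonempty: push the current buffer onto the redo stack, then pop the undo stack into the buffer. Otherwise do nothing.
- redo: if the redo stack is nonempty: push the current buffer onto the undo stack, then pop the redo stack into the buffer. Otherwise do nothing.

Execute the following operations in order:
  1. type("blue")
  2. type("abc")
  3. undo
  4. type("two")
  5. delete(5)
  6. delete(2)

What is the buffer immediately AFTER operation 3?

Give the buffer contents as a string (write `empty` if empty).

After op 1 (type): buf='blue' undo_depth=1 redo_depth=0
After op 2 (type): buf='blueabc' undo_depth=2 redo_depth=0
After op 3 (undo): buf='blue' undo_depth=1 redo_depth=1

Answer: blue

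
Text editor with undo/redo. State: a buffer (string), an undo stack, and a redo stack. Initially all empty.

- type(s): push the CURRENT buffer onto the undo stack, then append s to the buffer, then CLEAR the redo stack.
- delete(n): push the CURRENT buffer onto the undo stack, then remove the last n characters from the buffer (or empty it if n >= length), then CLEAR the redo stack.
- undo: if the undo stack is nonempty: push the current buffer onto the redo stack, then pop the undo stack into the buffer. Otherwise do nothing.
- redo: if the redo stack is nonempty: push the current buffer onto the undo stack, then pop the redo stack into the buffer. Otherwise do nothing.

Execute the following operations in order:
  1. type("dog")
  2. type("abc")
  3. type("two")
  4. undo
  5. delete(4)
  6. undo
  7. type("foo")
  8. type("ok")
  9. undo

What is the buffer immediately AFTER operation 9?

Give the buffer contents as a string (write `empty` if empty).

After op 1 (type): buf='dog' undo_depth=1 redo_depth=0
After op 2 (type): buf='dogabc' undo_depth=2 redo_depth=0
After op 3 (type): buf='dogabctwo' undo_depth=3 redo_depth=0
After op 4 (undo): buf='dogabc' undo_depth=2 redo_depth=1
After op 5 (delete): buf='do' undo_depth=3 redo_depth=0
After op 6 (undo): buf='dogabc' undo_depth=2 redo_depth=1
After op 7 (type): buf='dogabcfoo' undo_depth=3 redo_depth=0
After op 8 (type): buf='dogabcfoook' undo_depth=4 redo_depth=0
After op 9 (undo): buf='dogabcfoo' undo_depth=3 redo_depth=1

Answer: dogabcfoo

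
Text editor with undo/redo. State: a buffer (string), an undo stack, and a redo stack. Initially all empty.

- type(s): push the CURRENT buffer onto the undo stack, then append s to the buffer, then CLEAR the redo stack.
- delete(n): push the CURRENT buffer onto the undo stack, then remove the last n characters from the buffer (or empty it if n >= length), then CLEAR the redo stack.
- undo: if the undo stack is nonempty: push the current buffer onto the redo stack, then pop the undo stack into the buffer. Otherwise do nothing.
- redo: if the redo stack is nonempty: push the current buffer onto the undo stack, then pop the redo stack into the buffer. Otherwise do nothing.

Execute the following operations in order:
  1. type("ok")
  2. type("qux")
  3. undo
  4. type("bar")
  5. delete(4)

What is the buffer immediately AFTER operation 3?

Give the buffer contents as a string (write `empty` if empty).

After op 1 (type): buf='ok' undo_depth=1 redo_depth=0
After op 2 (type): buf='okqux' undo_depth=2 redo_depth=0
After op 3 (undo): buf='ok' undo_depth=1 redo_depth=1

Answer: ok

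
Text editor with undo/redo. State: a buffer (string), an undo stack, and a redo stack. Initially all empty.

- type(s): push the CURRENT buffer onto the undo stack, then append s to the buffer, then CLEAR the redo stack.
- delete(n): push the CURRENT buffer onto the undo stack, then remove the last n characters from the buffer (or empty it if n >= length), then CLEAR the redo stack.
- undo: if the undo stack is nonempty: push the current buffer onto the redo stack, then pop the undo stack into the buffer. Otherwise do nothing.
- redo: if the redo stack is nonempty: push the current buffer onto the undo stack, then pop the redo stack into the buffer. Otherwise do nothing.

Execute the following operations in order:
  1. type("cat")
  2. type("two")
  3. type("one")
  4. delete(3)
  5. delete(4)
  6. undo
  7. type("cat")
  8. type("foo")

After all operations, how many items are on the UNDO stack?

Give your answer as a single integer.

Answer: 6

Derivation:
After op 1 (type): buf='cat' undo_depth=1 redo_depth=0
After op 2 (type): buf='cattwo' undo_depth=2 redo_depth=0
After op 3 (type): buf='cattwoone' undo_depth=3 redo_depth=0
After op 4 (delete): buf='cattwo' undo_depth=4 redo_depth=0
After op 5 (delete): buf='ca' undo_depth=5 redo_depth=0
After op 6 (undo): buf='cattwo' undo_depth=4 redo_depth=1
After op 7 (type): buf='cattwocat' undo_depth=5 redo_depth=0
After op 8 (type): buf='cattwocatfoo' undo_depth=6 redo_depth=0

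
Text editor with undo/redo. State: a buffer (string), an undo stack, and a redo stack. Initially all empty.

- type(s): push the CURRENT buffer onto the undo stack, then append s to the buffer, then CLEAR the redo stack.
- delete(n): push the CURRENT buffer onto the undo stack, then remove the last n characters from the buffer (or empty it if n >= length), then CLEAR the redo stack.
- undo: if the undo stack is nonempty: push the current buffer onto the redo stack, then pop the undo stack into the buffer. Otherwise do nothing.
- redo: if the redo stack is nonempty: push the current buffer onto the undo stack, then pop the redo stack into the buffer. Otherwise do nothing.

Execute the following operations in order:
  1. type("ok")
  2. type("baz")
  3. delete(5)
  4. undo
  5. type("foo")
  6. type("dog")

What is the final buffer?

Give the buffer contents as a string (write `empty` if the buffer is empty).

Answer: okbazfoodog

Derivation:
After op 1 (type): buf='ok' undo_depth=1 redo_depth=0
After op 2 (type): buf='okbaz' undo_depth=2 redo_depth=0
After op 3 (delete): buf='(empty)' undo_depth=3 redo_depth=0
After op 4 (undo): buf='okbaz' undo_depth=2 redo_depth=1
After op 5 (type): buf='okbazfoo' undo_depth=3 redo_depth=0
After op 6 (type): buf='okbazfoodog' undo_depth=4 redo_depth=0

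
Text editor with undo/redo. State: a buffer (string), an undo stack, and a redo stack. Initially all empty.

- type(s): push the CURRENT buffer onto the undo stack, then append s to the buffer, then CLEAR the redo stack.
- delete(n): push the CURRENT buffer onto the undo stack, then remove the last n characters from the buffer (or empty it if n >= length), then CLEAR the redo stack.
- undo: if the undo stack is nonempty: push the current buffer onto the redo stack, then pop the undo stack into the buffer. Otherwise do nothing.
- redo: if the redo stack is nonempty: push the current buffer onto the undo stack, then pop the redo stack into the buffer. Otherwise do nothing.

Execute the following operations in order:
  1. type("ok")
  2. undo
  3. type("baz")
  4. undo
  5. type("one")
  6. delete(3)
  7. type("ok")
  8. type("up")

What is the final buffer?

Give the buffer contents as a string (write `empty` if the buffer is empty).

Answer: okup

Derivation:
After op 1 (type): buf='ok' undo_depth=1 redo_depth=0
After op 2 (undo): buf='(empty)' undo_depth=0 redo_depth=1
After op 3 (type): buf='baz' undo_depth=1 redo_depth=0
After op 4 (undo): buf='(empty)' undo_depth=0 redo_depth=1
After op 5 (type): buf='one' undo_depth=1 redo_depth=0
After op 6 (delete): buf='(empty)' undo_depth=2 redo_depth=0
After op 7 (type): buf='ok' undo_depth=3 redo_depth=0
After op 8 (type): buf='okup' undo_depth=4 redo_depth=0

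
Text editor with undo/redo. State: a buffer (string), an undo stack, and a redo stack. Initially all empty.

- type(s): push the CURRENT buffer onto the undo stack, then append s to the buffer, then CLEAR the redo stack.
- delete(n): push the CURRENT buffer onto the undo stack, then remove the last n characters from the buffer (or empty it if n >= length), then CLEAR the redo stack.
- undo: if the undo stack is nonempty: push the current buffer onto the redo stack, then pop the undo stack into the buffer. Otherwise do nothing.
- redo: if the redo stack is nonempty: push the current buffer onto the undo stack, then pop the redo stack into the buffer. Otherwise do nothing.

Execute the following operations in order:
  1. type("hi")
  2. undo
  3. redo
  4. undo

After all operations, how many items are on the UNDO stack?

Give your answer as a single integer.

After op 1 (type): buf='hi' undo_depth=1 redo_depth=0
After op 2 (undo): buf='(empty)' undo_depth=0 redo_depth=1
After op 3 (redo): buf='hi' undo_depth=1 redo_depth=0
After op 4 (undo): buf='(empty)' undo_depth=0 redo_depth=1

Answer: 0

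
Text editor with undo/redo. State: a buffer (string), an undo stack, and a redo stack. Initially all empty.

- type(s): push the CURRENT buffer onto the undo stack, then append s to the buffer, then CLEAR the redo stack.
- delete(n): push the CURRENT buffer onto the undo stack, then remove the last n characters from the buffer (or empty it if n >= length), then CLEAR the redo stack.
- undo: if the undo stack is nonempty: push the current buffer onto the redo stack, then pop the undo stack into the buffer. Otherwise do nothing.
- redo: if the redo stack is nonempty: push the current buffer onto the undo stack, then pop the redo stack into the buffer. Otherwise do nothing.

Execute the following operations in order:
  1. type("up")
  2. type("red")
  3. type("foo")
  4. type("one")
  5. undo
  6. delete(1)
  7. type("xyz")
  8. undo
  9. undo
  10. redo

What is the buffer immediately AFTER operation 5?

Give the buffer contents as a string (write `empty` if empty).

After op 1 (type): buf='up' undo_depth=1 redo_depth=0
After op 2 (type): buf='upred' undo_depth=2 redo_depth=0
After op 3 (type): buf='upredfoo' undo_depth=3 redo_depth=0
After op 4 (type): buf='upredfooone' undo_depth=4 redo_depth=0
After op 5 (undo): buf='upredfoo' undo_depth=3 redo_depth=1

Answer: upredfoo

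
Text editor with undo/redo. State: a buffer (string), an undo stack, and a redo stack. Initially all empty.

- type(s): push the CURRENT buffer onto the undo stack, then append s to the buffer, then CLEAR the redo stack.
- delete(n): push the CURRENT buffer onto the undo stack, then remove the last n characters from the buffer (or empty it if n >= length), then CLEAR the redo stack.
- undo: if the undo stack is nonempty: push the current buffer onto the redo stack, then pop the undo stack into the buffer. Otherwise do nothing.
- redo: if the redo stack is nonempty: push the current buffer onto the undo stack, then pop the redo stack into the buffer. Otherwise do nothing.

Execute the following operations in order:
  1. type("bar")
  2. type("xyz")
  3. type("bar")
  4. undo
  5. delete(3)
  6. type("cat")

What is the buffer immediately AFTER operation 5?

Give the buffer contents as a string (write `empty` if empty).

After op 1 (type): buf='bar' undo_depth=1 redo_depth=0
After op 2 (type): buf='barxyz' undo_depth=2 redo_depth=0
After op 3 (type): buf='barxyzbar' undo_depth=3 redo_depth=0
After op 4 (undo): buf='barxyz' undo_depth=2 redo_depth=1
After op 5 (delete): buf='bar' undo_depth=3 redo_depth=0

Answer: bar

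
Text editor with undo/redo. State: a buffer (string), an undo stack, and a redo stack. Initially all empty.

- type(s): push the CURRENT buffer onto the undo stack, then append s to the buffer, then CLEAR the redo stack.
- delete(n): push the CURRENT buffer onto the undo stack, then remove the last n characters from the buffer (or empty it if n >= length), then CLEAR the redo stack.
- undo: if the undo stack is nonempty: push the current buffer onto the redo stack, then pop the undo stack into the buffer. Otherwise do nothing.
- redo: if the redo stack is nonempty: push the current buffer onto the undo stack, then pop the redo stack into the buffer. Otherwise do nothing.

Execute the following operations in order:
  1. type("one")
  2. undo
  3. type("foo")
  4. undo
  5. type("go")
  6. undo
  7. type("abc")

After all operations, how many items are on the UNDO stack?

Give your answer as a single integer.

Answer: 1

Derivation:
After op 1 (type): buf='one' undo_depth=1 redo_depth=0
After op 2 (undo): buf='(empty)' undo_depth=0 redo_depth=1
After op 3 (type): buf='foo' undo_depth=1 redo_depth=0
After op 4 (undo): buf='(empty)' undo_depth=0 redo_depth=1
After op 5 (type): buf='go' undo_depth=1 redo_depth=0
After op 6 (undo): buf='(empty)' undo_depth=0 redo_depth=1
After op 7 (type): buf='abc' undo_depth=1 redo_depth=0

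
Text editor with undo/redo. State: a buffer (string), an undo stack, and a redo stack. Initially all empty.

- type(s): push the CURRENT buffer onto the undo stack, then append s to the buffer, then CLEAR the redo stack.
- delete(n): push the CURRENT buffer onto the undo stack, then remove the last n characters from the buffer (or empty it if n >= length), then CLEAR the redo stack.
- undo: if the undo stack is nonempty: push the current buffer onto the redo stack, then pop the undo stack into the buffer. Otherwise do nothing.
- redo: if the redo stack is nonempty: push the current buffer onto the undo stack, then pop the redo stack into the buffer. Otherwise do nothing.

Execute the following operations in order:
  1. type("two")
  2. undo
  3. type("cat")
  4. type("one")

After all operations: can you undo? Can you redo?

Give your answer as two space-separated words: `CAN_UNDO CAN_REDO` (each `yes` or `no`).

Answer: yes no

Derivation:
After op 1 (type): buf='two' undo_depth=1 redo_depth=0
After op 2 (undo): buf='(empty)' undo_depth=0 redo_depth=1
After op 3 (type): buf='cat' undo_depth=1 redo_depth=0
After op 4 (type): buf='catone' undo_depth=2 redo_depth=0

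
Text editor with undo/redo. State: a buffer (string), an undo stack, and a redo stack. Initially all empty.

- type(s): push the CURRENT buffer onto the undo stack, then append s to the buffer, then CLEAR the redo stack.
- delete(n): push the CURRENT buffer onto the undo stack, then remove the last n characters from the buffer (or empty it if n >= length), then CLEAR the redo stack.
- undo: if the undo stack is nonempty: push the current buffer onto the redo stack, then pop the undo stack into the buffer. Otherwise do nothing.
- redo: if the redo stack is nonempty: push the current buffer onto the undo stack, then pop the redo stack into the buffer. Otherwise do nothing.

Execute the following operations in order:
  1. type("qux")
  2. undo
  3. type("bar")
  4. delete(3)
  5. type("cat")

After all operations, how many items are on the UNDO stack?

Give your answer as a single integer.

Answer: 3

Derivation:
After op 1 (type): buf='qux' undo_depth=1 redo_depth=0
After op 2 (undo): buf='(empty)' undo_depth=0 redo_depth=1
After op 3 (type): buf='bar' undo_depth=1 redo_depth=0
After op 4 (delete): buf='(empty)' undo_depth=2 redo_depth=0
After op 5 (type): buf='cat' undo_depth=3 redo_depth=0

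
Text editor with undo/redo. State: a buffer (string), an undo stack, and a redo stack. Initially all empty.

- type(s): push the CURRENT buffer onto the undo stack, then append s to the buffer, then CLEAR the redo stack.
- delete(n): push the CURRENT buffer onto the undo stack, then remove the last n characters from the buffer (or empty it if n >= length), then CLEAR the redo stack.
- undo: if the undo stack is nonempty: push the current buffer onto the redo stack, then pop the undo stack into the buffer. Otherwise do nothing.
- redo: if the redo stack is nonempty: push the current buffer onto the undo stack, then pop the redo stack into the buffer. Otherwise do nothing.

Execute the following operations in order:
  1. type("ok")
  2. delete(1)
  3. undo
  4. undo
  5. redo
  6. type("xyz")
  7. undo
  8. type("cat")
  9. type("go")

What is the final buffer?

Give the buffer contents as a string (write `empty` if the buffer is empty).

Answer: okcatgo

Derivation:
After op 1 (type): buf='ok' undo_depth=1 redo_depth=0
After op 2 (delete): buf='o' undo_depth=2 redo_depth=0
After op 3 (undo): buf='ok' undo_depth=1 redo_depth=1
After op 4 (undo): buf='(empty)' undo_depth=0 redo_depth=2
After op 5 (redo): buf='ok' undo_depth=1 redo_depth=1
After op 6 (type): buf='okxyz' undo_depth=2 redo_depth=0
After op 7 (undo): buf='ok' undo_depth=1 redo_depth=1
After op 8 (type): buf='okcat' undo_depth=2 redo_depth=0
After op 9 (type): buf='okcatgo' undo_depth=3 redo_depth=0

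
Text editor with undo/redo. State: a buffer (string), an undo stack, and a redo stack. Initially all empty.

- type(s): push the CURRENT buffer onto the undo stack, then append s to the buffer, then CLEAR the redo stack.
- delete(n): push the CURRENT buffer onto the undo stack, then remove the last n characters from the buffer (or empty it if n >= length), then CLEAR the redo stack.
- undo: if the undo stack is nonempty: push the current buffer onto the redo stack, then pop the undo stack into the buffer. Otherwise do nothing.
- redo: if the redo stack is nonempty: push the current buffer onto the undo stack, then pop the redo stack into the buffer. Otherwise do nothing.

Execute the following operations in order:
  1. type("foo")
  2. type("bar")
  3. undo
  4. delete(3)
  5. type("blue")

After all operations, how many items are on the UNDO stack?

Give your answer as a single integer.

Answer: 3

Derivation:
After op 1 (type): buf='foo' undo_depth=1 redo_depth=0
After op 2 (type): buf='foobar' undo_depth=2 redo_depth=0
After op 3 (undo): buf='foo' undo_depth=1 redo_depth=1
After op 4 (delete): buf='(empty)' undo_depth=2 redo_depth=0
After op 5 (type): buf='blue' undo_depth=3 redo_depth=0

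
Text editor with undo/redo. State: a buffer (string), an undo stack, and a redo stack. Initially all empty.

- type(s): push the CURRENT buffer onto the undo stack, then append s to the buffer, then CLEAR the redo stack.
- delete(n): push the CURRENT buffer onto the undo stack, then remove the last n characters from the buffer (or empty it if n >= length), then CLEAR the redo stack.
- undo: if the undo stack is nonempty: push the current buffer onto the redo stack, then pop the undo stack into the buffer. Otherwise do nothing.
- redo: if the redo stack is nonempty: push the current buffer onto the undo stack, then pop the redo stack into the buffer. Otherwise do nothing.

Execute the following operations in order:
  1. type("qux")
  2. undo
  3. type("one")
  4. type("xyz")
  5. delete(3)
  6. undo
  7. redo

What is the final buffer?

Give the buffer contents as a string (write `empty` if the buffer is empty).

After op 1 (type): buf='qux' undo_depth=1 redo_depth=0
After op 2 (undo): buf='(empty)' undo_depth=0 redo_depth=1
After op 3 (type): buf='one' undo_depth=1 redo_depth=0
After op 4 (type): buf='onexyz' undo_depth=2 redo_depth=0
After op 5 (delete): buf='one' undo_depth=3 redo_depth=0
After op 6 (undo): buf='onexyz' undo_depth=2 redo_depth=1
After op 7 (redo): buf='one' undo_depth=3 redo_depth=0

Answer: one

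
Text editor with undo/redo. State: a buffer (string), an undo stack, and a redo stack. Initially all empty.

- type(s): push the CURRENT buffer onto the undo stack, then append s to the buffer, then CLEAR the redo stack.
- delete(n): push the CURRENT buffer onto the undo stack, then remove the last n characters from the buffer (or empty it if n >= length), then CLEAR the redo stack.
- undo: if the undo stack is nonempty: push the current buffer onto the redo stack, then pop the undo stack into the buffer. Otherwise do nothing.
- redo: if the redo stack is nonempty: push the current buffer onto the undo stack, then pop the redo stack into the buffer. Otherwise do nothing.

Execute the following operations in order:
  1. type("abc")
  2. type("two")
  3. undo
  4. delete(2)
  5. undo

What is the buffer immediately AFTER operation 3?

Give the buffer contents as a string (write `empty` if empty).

After op 1 (type): buf='abc' undo_depth=1 redo_depth=0
After op 2 (type): buf='abctwo' undo_depth=2 redo_depth=0
After op 3 (undo): buf='abc' undo_depth=1 redo_depth=1

Answer: abc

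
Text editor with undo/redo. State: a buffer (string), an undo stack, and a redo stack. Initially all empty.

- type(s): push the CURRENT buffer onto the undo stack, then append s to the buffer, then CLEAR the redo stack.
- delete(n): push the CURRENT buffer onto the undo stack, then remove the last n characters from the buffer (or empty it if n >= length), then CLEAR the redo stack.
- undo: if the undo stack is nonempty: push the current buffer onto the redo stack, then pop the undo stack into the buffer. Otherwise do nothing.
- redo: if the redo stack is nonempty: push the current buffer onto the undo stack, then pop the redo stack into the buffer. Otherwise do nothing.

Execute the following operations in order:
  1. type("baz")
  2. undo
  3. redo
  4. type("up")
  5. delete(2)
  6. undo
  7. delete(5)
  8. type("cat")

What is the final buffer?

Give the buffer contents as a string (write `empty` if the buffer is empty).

Answer: cat

Derivation:
After op 1 (type): buf='baz' undo_depth=1 redo_depth=0
After op 2 (undo): buf='(empty)' undo_depth=0 redo_depth=1
After op 3 (redo): buf='baz' undo_depth=1 redo_depth=0
After op 4 (type): buf='bazup' undo_depth=2 redo_depth=0
After op 5 (delete): buf='baz' undo_depth=3 redo_depth=0
After op 6 (undo): buf='bazup' undo_depth=2 redo_depth=1
After op 7 (delete): buf='(empty)' undo_depth=3 redo_depth=0
After op 8 (type): buf='cat' undo_depth=4 redo_depth=0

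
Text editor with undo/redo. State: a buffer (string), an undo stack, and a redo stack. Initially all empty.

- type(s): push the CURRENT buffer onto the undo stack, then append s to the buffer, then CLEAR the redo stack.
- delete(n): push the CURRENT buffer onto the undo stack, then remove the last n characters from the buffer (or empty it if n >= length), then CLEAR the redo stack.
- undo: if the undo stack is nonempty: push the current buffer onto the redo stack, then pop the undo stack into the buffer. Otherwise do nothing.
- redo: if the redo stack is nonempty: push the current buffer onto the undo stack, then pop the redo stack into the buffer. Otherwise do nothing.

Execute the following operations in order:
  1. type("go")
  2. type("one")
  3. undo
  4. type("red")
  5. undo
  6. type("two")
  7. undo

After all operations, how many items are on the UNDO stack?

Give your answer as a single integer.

After op 1 (type): buf='go' undo_depth=1 redo_depth=0
After op 2 (type): buf='goone' undo_depth=2 redo_depth=0
After op 3 (undo): buf='go' undo_depth=1 redo_depth=1
After op 4 (type): buf='gored' undo_depth=2 redo_depth=0
After op 5 (undo): buf='go' undo_depth=1 redo_depth=1
After op 6 (type): buf='gotwo' undo_depth=2 redo_depth=0
After op 7 (undo): buf='go' undo_depth=1 redo_depth=1

Answer: 1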